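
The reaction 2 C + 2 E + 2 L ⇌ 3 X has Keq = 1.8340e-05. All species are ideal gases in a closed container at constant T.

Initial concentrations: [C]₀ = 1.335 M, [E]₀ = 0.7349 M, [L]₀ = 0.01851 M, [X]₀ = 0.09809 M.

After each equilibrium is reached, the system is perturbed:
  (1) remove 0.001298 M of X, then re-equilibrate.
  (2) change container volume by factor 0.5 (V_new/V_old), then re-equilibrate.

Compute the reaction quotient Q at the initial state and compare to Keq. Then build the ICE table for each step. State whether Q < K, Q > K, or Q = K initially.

Q₀ = 2.862 vs Keq = 1.8340e-05 ⇒ Q>K, reverse
Step 1:
                  C         E         L         X
  I           1.335    0.7349   0.01851   0.09809
  C         0.06188   0.06188   0.06188  -0.09281
  E           1.397    0.7968   0.08039  0.005275
  solve Keq expr → x = -0.03094; check Q = 1.8340e-05
Then remove 0.001298 M of X.
Step 2:
                  C         E         L         X
  I           1.397    0.7968   0.08039  0.003977
  C       -8.3704e-04 -8.3704e-04 -8.3704e-04  0.001256
  E           1.396    0.7959   0.07955  0.005233
  solve Keq expr → x = 4.1852e-04; check Q = 1.8340e-05
Then change container volume by factor 0.5 (V_new/V_old).
Step 3:
                  C         E         L         X
  I           2.792     1.592    0.1591   0.01047
  C       -0.006534 -0.006534 -0.006534  0.009801
  E           2.786     1.585    0.1526   0.02027
  solve Keq expr → x = 0.003267; check Q = 1.8340e-05

Q₀ = 2.862; Q > K (proceeds reverse)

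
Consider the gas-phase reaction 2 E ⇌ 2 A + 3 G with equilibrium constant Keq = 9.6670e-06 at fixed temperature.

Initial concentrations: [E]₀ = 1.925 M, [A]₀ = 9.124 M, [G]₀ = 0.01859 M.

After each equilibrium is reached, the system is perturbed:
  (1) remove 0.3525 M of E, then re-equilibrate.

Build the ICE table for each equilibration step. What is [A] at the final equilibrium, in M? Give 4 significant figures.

Q₀ = 1.4433e-04 vs Keq = 9.6670e-06 ⇒ Q>K, reverse
Step 1:
                   E          A          G
  I            1.925      9.124    0.01859
  C         0.007345  -0.007345   -0.01102
  E            1.932      9.117   0.007573
  solve Keq expr → x = -0.003672; check Q = 9.6670e-06
Then remove 0.3525 M of E.
Step 2:
                   E          A          G
  I             1.58      9.117   0.007573
  C       6.3296e-04 -6.3296e-04 -9.4944e-04
  E             1.58      9.116   0.006623
  solve Keq expr → x = -3.1648e-04; check Q = 9.6670e-06

[A]_eq = 9.116 M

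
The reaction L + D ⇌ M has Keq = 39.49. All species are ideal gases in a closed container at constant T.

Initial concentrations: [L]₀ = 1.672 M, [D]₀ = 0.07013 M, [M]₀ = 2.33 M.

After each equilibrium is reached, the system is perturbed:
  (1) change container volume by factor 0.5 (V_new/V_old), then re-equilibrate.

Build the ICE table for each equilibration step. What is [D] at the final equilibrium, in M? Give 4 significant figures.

[D]_eq = 0.03722 M

Q₀ = 19.87 vs Keq = 39.49 ⇒ Q<K, forward
Step 1:
                   L          D          M
  Initial      1.672    0.07013       2.33
  Change     -0.0336    -0.0336     0.0336
  Equil        1.638    0.03653      2.364
  solve Keq expr → x = 0.0336; check Q = 39.49
Then change container volume by factor 0.5 (V_new/V_old).
Step 2:
                   L          D          M
  Initial      3.277    0.07306      4.727
  Change    -0.03585   -0.03585    0.03585
  Equil        3.241    0.03722      4.763
  solve Keq expr → x = 0.03585; check Q = 39.49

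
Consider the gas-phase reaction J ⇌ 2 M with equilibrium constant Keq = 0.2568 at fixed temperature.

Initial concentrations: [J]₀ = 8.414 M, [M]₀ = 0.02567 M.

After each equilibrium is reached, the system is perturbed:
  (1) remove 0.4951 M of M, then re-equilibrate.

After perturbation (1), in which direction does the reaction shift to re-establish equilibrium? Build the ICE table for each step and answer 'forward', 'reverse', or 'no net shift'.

Direction: forward

Q₀ = 7.8316e-05 vs Keq = 0.2568 ⇒ Q<K, forward
Step 1:
                  J         M
  init        8.414   0.02567
  Δ         -0.6913     1.383
  eq          7.723     1.408
  solve Keq expr → x = 0.6913; check Q = 0.2568
Then remove 0.4951 M of M.
Step 2:
                  J         M
  init        7.723    0.9132
  Δ         -0.2367    0.4734
  eq          7.486     1.387
  solve Keq expr → x = 0.2367; check Q = 0.2568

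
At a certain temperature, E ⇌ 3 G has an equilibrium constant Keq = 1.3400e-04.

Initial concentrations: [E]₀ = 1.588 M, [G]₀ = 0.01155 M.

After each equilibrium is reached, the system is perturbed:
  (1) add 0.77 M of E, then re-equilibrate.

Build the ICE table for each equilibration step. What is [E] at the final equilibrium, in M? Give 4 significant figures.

[E]_eq = 2.339 M

Q₀ = 9.7028e-07 vs Keq = 1.3400e-04 ⇒ Q<K, forward
Step 1:
                   E          G
  init         1.588    0.01155
  Δ         -0.01598    0.04795
  eq           1.572     0.0595
  solve Keq expr → x = 0.01598; check Q = 1.3400e-04
Then add 0.77 M of E.
Step 2:
                   E          G
  init         2.342     0.0595
  Δ         -0.00281   0.008429
  eq           2.339    0.06793
  solve Keq expr → x = 0.00281; check Q = 1.3400e-04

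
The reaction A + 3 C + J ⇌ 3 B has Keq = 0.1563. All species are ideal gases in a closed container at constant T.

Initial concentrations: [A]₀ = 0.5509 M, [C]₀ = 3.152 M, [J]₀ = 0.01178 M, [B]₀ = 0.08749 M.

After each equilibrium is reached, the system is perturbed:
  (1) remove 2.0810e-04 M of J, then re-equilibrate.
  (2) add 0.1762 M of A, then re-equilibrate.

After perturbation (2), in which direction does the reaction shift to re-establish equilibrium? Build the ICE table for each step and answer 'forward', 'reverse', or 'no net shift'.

Q₀ = 0.003295 vs Keq = 0.1563 ⇒ Q<K, forward
Step 1:
                    A           C           J           B
  init         0.5509       3.152     0.01178     0.08749
  Δ          -0.01109    -0.03328    -0.01109     0.03328
  eq           0.5398       3.119  6.8818e-04      0.1208
  solve Keq expr → x = 0.01109; check Q = 0.1563
Then remove 2.0810e-04 M of J.
Step 2:
                    A           C           J           B
  init         0.5398       3.119  4.8008e-04      0.1208
  Δ        1.9739e-04  5.9218e-04  1.9739e-04 -5.9218e-04
  eq             0.54       3.119  6.7747e-04      0.1202
  solve Keq expr → x = -1.9739e-04; check Q = 0.1563
Then add 0.1762 M of A.
Step 3:
                    A           C           J           B
  init         0.7162       3.119  6.7747e-04      0.1202
  Δ       -1.6016e-04 -4.8049e-04 -1.6016e-04  4.8049e-04
  eq            0.716       3.119  5.1730e-04      0.1207
  solve Keq expr → x = 1.6016e-04; check Q = 0.1563

Direction: forward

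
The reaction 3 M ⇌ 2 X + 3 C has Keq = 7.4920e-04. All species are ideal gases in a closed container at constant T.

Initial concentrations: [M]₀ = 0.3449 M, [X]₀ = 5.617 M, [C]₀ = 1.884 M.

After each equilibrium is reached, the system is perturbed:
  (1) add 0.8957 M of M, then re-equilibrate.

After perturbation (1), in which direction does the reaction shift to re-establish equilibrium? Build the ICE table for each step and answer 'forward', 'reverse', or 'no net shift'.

Direction: forward

Q₀ = 5142 vs Keq = 7.4920e-04 ⇒ Q>K, reverse
Step 1:
                   M          X          C
  init        0.3449      5.617      1.884
  Δ            1.811     -1.207     -1.811
  eq           2.156       4.41    0.07282
  solve Keq expr → x = -0.6037; check Q = 7.4920e-04
Then add 0.8957 M of M.
Step 2:
                   M          X          C
  init         3.052       4.41    0.07282
  Δ         -0.02898    0.01932    0.02898
  eq           3.023      4.429     0.1018
  solve Keq expr → x = 0.009659; check Q = 7.4920e-04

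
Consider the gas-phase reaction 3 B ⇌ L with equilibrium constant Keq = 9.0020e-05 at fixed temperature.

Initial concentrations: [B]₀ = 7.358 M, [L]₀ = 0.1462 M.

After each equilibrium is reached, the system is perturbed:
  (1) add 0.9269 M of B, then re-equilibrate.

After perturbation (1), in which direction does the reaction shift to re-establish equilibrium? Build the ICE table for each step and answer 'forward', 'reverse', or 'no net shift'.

Direction: forward

Q₀ = 3.6700e-04 vs Keq = 9.0020e-05 ⇒ Q>K, reverse
Step 1:
                  B         L
  Initial     7.358    0.1462
  Change     0.3165   -0.1055
  Equil       7.675   0.04069
  solve Keq expr → x = -0.1055; check Q = 9.0020e-05
Then add 0.9269 M of B.
Step 2:
                  B         L
  Initial     8.601   0.04069
  Change   -0.04699   0.01566
  Equil       8.554   0.05635
  solve Keq expr → x = 0.01566; check Q = 9.0020e-05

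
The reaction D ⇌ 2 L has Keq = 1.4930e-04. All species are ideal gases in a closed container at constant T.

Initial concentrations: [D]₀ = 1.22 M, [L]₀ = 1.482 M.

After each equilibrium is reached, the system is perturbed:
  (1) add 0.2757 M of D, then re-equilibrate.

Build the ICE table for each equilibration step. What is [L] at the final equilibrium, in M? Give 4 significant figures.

Q₀ = 1.8 vs Keq = 1.4930e-04 ⇒ Q>K, reverse
Step 1:
                   D          L
  Initial       1.22      1.482
  Change      0.7325     -1.465
  Equil        1.952    0.01707
  solve Keq expr → x = -0.7325; check Q = 1.4930e-04
Then add 0.2757 M of D.
Step 2:
                   D          L
  Initial      2.228    0.01707
  Change  -5.8163e-04   0.001163
  Equil        2.228    0.01824
  solve Keq expr → x = 5.8163e-04; check Q = 1.4930e-04

[L]_eq = 0.01824 M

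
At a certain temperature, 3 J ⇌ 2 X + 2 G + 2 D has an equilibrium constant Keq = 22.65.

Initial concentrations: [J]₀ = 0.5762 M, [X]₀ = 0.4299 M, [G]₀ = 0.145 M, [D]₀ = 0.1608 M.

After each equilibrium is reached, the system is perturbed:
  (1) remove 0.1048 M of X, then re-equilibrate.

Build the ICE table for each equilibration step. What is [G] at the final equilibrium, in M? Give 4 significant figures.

Q₀ = 5.2520e-04 vs Keq = 22.65 ⇒ Q<K, forward
Step 1:
                  J         X         G         D
  init       0.5762    0.4299     0.145    0.1608
  Δ         -0.4711    0.3141    0.3141    0.3141
  eq         0.1051     0.744    0.4591    0.4749
  solve Keq expr → x = 0.157; check Q = 22.65
Then remove 0.1048 M of X.
Step 2:
                  J         X         G         D
  init       0.1051    0.6392    0.4591    0.4749
  Δ       -0.008106  0.005404  0.005404  0.005404
  eq          0.097    0.6446    0.4645    0.4803
  solve Keq expr → x = 0.002702; check Q = 22.65

[G]_eq = 0.4645 M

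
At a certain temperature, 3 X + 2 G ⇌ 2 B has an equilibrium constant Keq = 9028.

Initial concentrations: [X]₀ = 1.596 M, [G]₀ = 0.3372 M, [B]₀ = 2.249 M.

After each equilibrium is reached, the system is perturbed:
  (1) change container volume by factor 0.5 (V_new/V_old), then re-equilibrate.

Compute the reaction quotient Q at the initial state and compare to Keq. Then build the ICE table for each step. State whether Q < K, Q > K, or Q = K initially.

Q₀ = 10.94; Q < K (proceeds forward)

Q₀ = 10.94 vs Keq = 9028 ⇒ Q<K, forward
Step 1:
                   X          G          B
  I            1.596     0.3372      2.249
  C          -0.4718    -0.3146     0.3146
  E            1.124    0.02264      2.564
  solve Keq expr → x = 0.1573; check Q = 9028
Then change container volume by factor 0.5 (V_new/V_old).
Step 2:
                   X          G          B
  I            2.248    0.04527      5.127
  C         -0.04305    -0.0287     0.0287
  E            2.205    0.01657      5.156
  solve Keq expr → x = 0.01435; check Q = 9028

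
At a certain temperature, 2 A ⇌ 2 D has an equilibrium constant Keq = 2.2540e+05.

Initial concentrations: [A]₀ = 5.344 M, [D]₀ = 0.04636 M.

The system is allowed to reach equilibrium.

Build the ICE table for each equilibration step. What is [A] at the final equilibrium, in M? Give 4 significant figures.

Q₀ = 7.5258e-05 vs Keq = 2.2540e+05 ⇒ Q<K, forward
Step 1:
                  A         D
  Initial     5.344   0.04636
  Change     -5.333     5.333
  Equil     0.01133     5.379
  solve Keq expr → x = 2.666; check Q = 2.2540e+05

[A]_eq = 0.01133 M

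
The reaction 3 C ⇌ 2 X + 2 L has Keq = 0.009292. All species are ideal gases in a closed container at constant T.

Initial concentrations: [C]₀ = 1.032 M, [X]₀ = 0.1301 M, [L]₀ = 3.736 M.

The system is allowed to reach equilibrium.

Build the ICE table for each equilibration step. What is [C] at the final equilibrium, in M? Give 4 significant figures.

[C]_eq = 1.176 M

Q₀ = 0.2149 vs Keq = 0.009292 ⇒ Q>K, reverse
Step 1:
                  C         X         L
  Initial     1.032    0.1301     3.736
  Change     0.1445   -0.0963   -0.0963
  Equil       1.176    0.0338      3.64
  solve Keq expr → x = -0.04815; check Q = 0.009292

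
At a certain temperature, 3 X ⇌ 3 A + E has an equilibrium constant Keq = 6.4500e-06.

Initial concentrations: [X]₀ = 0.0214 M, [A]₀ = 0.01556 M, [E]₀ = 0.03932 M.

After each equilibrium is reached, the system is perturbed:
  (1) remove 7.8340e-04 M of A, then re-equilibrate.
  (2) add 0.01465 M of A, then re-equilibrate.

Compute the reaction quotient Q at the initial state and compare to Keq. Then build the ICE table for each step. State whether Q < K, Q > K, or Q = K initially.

Q₀ = 0.01511 vs Keq = 6.4500e-06 ⇒ Q>K, reverse
Step 1:
                   X          A          E
  Initial     0.0214    0.01556    0.03932
  Change     0.01357   -0.01357  -0.004522
  Equil      0.03497   0.001994     0.0348
  solve Keq expr → x = -0.004522; check Q = 6.4500e-06
Then remove 7.8340e-04 M of A.
Step 2:
                   X          A          E
  Initial    0.03497    0.00121     0.0348
  Change  -7.3682e-04 7.3682e-04 2.4561e-04
  Equil      0.03423   0.001947    0.03504
  solve Keq expr → x = 2.4561e-04; check Q = 6.4500e-06
Then add 0.01465 M of A.
Step 3:
                   X          A          E
  Initial    0.03423     0.0166    0.03504
  Change     0.01374   -0.01374  -0.004579
  Equil      0.04797   0.002859    0.03046
  solve Keq expr → x = -0.004579; check Q = 6.4500e-06

Q₀ = 0.01511; Q > K (proceeds reverse)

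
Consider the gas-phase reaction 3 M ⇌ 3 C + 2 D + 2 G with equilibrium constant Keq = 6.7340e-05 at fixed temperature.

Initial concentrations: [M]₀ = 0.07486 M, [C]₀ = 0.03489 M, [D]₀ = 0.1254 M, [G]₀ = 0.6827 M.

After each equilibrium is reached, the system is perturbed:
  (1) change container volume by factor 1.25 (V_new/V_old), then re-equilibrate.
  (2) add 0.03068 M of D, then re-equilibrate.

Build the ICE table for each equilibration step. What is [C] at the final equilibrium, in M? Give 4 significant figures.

Q₀ = 7.4201e-04 vs Keq = 6.7340e-05 ⇒ Q>K, reverse
Step 1:
                   M          C          D          G
  Initial    0.07486    0.03489     0.1254     0.6827
  Change     0.01485   -0.01485  -0.009899  -0.009899
  Equil      0.08971    0.02004     0.1155     0.6728
  solve Keq expr → x = -0.004949; check Q = 6.7340e-05
Then change container volume by factor 1.25 (V_new/V_old).
Step 2:
                   M          C          D          G
  Initial    0.07177    0.01603     0.0924     0.5382
  Change   -0.003931   0.003931   0.002621   0.002621
  Equil      0.06783    0.01997    0.09502     0.5409
  solve Keq expr → x = 0.00131; check Q = 6.7340e-05
Then add 0.03068 M of D.
Step 3:
                   M          C          D          G
  Initial    0.06783    0.01997     0.1257     0.5409
  Change    0.002574  -0.002574  -0.001716  -0.001716
  Equil      0.07041    0.01739      0.124     0.5391
  solve Keq expr → x = -8.5793e-04; check Q = 6.7340e-05

[C]_eq = 0.01739 M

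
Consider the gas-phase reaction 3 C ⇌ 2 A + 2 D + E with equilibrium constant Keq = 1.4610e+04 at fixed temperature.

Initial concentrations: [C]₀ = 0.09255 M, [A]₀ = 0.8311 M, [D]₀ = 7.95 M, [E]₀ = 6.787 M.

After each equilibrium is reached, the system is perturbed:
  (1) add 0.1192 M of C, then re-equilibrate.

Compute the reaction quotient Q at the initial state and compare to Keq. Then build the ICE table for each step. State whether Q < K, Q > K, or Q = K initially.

Q₀ = 3.7376e+05; Q > K (proceeds reverse)

Q₀ = 3.7376e+05 vs Keq = 1.4610e+04 ⇒ Q>K, reverse
Step 1:
                   C          A          D          E
  init       0.09255     0.8311       7.95      6.787
  Δ           0.1544    -0.1029    -0.1029   -0.05145
  eq          0.2469     0.7282      7.847      6.736
  solve Keq expr → x = -0.05145; check Q = 1.4610e+04
Then add 0.1192 M of C.
Step 2:
                   C          A          D          E
  init        0.3661     0.7282      7.847      6.736
  Δ          -0.1021    0.06806    0.06806    0.03403
  eq           0.264     0.7963      7.915       6.77
  solve Keq expr → x = 0.03403; check Q = 1.4610e+04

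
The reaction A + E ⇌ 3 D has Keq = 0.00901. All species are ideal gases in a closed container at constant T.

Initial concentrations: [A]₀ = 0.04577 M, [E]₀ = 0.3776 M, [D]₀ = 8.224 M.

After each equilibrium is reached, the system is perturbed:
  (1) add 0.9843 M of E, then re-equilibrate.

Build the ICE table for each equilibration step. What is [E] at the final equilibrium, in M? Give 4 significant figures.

Q₀ = 3.2184e+04 vs Keq = 0.00901 ⇒ Q>K, reverse
Step 1:
                   A          E          D
  Initial    0.04577     0.3776      8.224
  Change       2.603      2.603      -7.81
  Equil        2.649      2.981     0.4144
  solve Keq expr → x = -2.603; check Q = 0.00901
Then add 0.9843 M of E.
Step 2:
                   A          E          D
  Initial      2.649      3.965     0.4144
  Change    -0.01336   -0.01336    0.04007
  Equil        2.636      3.952     0.4544
  solve Keq expr → x = 0.01336; check Q = 0.00901

[E]_eq = 3.952 M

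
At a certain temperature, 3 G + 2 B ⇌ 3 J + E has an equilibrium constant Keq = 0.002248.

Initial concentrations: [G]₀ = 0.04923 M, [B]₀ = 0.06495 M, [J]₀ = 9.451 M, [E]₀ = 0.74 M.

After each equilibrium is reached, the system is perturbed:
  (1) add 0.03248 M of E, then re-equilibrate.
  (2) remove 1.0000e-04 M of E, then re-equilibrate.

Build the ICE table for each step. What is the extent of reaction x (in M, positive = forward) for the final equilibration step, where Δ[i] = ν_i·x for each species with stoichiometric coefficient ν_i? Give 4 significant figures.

x = 9.9840e-05 M

Q₀ = 1.2411e+09 vs Keq = 0.002248 ⇒ Q>K, reverse
Step 1:
                    G           B           J           E
  init        0.04923     0.06495       9.451        0.74
  Δ              2.22        1.48       -2.22     -0.7398
  eq            2.269       1.545       7.231  1.6562e-04
  solve Keq expr → x = -0.7398; check Q = 0.002248
Then add 0.03248 M of E.
Step 2:
                    G           B           J           E
  init          2.269       1.545       7.231     0.03265
  Δ            0.0973     0.06487     -0.0973    -0.03243
  eq            2.366       1.609       7.134  2.1242e-04
  solve Keq expr → x = -0.03243; check Q = 0.002248
Then remove 1.0000e-04 M of E.
Step 3:
                    G           B           J           E
  init          2.366       1.609       7.134  1.1242e-04
  Δ       -2.9952e-04 -1.9968e-04  2.9952e-04  9.9840e-05
  eq            2.366       1.609       7.134  2.1226e-04
  solve Keq expr → x = 9.9840e-05; check Q = 0.002248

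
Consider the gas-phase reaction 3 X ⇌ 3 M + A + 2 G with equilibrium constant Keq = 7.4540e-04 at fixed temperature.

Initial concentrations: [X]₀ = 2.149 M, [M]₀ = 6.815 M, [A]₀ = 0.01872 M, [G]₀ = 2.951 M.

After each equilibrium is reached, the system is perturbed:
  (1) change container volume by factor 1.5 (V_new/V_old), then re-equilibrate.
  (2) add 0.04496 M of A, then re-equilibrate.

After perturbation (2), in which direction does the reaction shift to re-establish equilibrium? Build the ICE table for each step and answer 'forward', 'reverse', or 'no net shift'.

Direction: reverse

Q₀ = 5.199 vs Keq = 7.4540e-04 ⇒ Q>K, reverse
Step 1:
                  X         M         A         G
  init        2.149     6.815   0.01872     2.951
  Δ         0.05615  -0.05615  -0.01872  -0.03743
  eq          2.205     6.759 3.0496e-06     2.914
  solve Keq expr → x = -0.01872; check Q = 7.4540e-04
Then change container volume by factor 1.5 (V_new/V_old).
Step 2:
                  X         M         A         G
  init         1.47     4.506 2.0330e-06     1.942
  Δ       -1.4484e-05 1.4484e-05 4.8281e-06 9.6562e-06
  eq           1.47     4.506 6.8612e-06     1.942
  solve Keq expr → x = 4.8281e-06; check Q = 7.4540e-04
Then add 0.04496 M of A.
Step 3:
                  X         M         A         G
  init         1.47     4.506   0.04497     1.942
  Δ          0.1349   -0.1349  -0.04496  -0.08991
  eq          1.605     4.371 1.0753e-05     1.852
  solve Keq expr → x = -0.04496; check Q = 7.4540e-04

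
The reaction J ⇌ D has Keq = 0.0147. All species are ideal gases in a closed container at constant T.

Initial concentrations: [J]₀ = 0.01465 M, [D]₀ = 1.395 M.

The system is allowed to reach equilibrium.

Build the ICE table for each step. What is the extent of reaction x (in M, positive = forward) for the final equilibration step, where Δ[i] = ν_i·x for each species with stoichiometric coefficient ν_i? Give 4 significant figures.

x = -1.375 M

Q₀ = 95.22 vs Keq = 0.0147 ⇒ Q>K, reverse
Step 1:
                  J         D
  Initial   0.01465     1.395
  Change      1.375    -1.375
  Equil       1.389   0.02042
  solve Keq expr → x = -1.375; check Q = 0.0147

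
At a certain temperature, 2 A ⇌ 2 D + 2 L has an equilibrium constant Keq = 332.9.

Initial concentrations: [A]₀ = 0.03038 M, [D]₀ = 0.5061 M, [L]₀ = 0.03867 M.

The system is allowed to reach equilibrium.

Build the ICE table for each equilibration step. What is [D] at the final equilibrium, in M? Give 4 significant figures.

[D]_eq = 0.5345 M

Q₀ = 0.415 vs Keq = 332.9 ⇒ Q<K, forward
Step 1:
                    A           D           L
  init        0.03038      0.5061     0.03867
  Δ          -0.02841     0.02841     0.02841
  eq         0.001965      0.5345     0.06708
  solve Keq expr → x = 0.01421; check Q = 332.9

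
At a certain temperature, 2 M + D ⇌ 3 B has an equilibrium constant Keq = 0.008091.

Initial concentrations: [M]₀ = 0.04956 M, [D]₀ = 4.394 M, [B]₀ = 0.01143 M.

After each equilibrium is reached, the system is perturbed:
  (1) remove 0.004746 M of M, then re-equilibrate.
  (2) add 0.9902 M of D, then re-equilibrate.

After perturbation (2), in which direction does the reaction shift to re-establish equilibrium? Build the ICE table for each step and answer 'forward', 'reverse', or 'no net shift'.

Q₀ = 1.3836e-04 vs Keq = 0.008091 ⇒ Q<K, forward
Step 1:
                  M         D         B
  init      0.04956     4.394   0.01143
  Δ        -0.01543 -0.007716   0.02315
  eq        0.03413     4.386   0.03458
  solve Keq expr → x = 0.007716; check Q = 0.008091
Then remove 0.004746 M of M.
Step 2:
                  M         D         B
  init      0.02938     4.386   0.03458
  Δ        0.001489 7.4474e-04 -0.002234
  eq        0.03087     4.387   0.03234
  solve Keq expr → x = -7.4474e-04; check Q = 0.008091
Then add 0.9902 M of D.
Step 3:
                  M         D         B
  init      0.03087     5.377   0.03234
  Δ       -0.001008 -5.0392e-04  0.001512
  eq        0.02986     5.377   0.03385
  solve Keq expr → x = 5.0392e-04; check Q = 0.008091

Direction: forward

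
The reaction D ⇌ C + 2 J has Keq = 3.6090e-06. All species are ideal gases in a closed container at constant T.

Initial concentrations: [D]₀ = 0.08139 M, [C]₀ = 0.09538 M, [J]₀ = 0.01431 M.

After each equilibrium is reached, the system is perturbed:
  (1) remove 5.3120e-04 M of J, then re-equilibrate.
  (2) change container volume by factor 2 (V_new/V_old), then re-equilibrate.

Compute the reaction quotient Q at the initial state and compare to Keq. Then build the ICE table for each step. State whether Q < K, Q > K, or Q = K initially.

Q₀ = 2.3997e-04; Q > K (proceeds reverse)

Q₀ = 2.3997e-04 vs Keq = 3.6090e-06 ⇒ Q>K, reverse
Step 1:
                  D         C         J
  init      0.08139   0.09538   0.01431
  Δ        0.006213 -0.006213  -0.01243
  eq         0.0876   0.08917  0.001883
  solve Keq expr → x = -0.006213; check Q = 3.6090e-06
Then remove 5.3120e-04 M of J.
Step 2:
                  D         C         J
  init       0.0876   0.08917  0.001352
  Δ       -2.6280e-04 2.6280e-04 5.2561e-04
  eq        0.08734   0.08943  0.001877
  solve Keq expr → x = 2.6280e-04; check Q = 3.6090e-06
Then change container volume by factor 2 (V_new/V_old).
Step 3:
                  D         C         J
  init      0.04367   0.04471 9.3871e-04
  Δ       -4.5964e-04 4.5964e-04 9.1928e-04
  eq        0.04321   0.04517  0.001858
  solve Keq expr → x = 4.5964e-04; check Q = 3.6090e-06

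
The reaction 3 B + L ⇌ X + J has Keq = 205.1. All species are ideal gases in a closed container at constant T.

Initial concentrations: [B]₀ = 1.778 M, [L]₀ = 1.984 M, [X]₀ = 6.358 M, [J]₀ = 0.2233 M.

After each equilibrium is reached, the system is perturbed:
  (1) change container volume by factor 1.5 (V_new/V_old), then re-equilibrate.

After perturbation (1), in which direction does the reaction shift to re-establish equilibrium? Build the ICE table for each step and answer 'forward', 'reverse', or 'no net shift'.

Direction: reverse

Q₀ = 0.1273 vs Keq = 205.1 ⇒ Q<K, forward
Step 1:
                   B          L          X          J
  Initial      1.778      1.984      6.358     0.2233
  Change      -1.523    -0.5077     0.5077     0.5077
  Equil        0.255      1.476      6.866      0.731
  solve Keq expr → x = 0.5077; check Q = 205.1
Then change container volume by factor 1.5 (V_new/V_old).
Step 2:
                   B          L          X          J
  Initial       0.17     0.9842      4.577     0.4873
  Change     0.04879    0.01626   -0.01626   -0.01626
  Equil       0.2188          1      4.561     0.4711
  solve Keq expr → x = -0.01626; check Q = 205.1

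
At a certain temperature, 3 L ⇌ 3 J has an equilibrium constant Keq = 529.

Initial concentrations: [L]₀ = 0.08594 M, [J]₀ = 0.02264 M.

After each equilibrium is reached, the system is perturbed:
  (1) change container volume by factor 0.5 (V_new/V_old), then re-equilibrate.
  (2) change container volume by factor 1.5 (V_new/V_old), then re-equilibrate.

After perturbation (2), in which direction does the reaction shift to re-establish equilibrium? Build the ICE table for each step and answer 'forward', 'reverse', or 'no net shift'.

Direction: no net shift

Q₀ = 0.01828 vs Keq = 529 ⇒ Q<K, forward
Step 1:
                   L          J
  I          0.08594    0.02264
  C         -0.07399    0.07399
  E          0.01195    0.09663
  solve Keq expr → x = 0.02466; check Q = 529
Then change container volume by factor 0.5 (V_new/V_old).
Step 2:
                   L          J
  I           0.0239     0.1933
  C                0          0
  E           0.0239     0.1933
  solve Keq expr → x = 0; check Q = 529
Then change container volume by factor 1.5 (V_new/V_old).
Step 3:
                   L          J
  I          0.01593     0.1288
  C                0          0
  E          0.01593     0.1288
  solve Keq expr → x = 0; check Q = 529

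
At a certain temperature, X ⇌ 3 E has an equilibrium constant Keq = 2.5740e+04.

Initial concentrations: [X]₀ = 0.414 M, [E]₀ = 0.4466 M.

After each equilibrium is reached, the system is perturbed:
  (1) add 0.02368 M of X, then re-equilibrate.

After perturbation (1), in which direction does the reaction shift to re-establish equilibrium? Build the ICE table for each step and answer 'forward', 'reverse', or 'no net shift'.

Direction: forward

Q₀ = 0.2152 vs Keq = 2.5740e+04 ⇒ Q<K, forward
Step 1:
                  X         E
  I           0.414    0.4466
  C         -0.4138     1.241
  E       1.8687e-04     1.688
  solve Keq expr → x = 0.4138; check Q = 2.5740e+04
Then add 0.02368 M of X.
Step 2:
                  X         E
  I         0.02387     1.688
  C        -0.02366   0.07097
  E       2.1144e-04     1.759
  solve Keq expr → x = 0.02366; check Q = 2.5740e+04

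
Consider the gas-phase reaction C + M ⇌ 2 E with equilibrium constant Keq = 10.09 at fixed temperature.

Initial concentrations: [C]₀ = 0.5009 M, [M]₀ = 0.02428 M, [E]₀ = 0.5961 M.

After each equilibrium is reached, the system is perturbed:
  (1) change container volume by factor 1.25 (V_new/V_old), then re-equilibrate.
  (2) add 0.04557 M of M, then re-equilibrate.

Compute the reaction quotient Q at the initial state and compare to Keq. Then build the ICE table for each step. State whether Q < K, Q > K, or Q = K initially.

Q₀ = 29.22; Q > K (proceeds reverse)

Q₀ = 29.22 vs Keq = 10.09 ⇒ Q>K, reverse
Step 1:
                    C           M           E
  init         0.5009     0.02428      0.5961
  Δ           0.02958     0.02958    -0.05916
  eq           0.5305     0.05386      0.5369
  solve Keq expr → x = -0.02958; check Q = 10.09
Then change container volume by factor 1.25 (V_new/V_old).
Step 2:
                    C           M           E
  init         0.4244     0.04309      0.4295
  Δ                 0           0           0
  eq           0.4244     0.04309      0.4295
  solve Keq expr → x = 0; check Q = 10.09
Then add 0.04557 M of M.
Step 3:
                    C           M           E
  init         0.4244     0.08866      0.4295
  Δ          -0.02905    -0.02905     0.05809
  eq           0.3953     0.05961      0.4876
  solve Keq expr → x = 0.02905; check Q = 10.09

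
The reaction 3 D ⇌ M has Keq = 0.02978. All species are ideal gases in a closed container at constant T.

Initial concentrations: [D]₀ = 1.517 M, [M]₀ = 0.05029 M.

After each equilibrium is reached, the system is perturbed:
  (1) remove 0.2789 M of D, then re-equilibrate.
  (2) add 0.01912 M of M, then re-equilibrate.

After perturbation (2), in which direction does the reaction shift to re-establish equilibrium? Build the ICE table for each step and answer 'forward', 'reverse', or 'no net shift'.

Direction: reverse

Q₀ = 0.01441 vs Keq = 0.02978 ⇒ Q<K, forward
Step 1:
                   D          M
  Initial      1.517    0.05029
  Change     -0.1022    0.03405
  Equil        1.415    0.08434
  solve Keq expr → x = 0.03405; check Q = 0.02978
Then remove 0.2789 M of D.
Step 2:
                   D          M
  Initial      1.136    0.08434
  Change     0.08887   -0.02962
  Equil        1.225    0.05472
  solve Keq expr → x = -0.02962; check Q = 0.02978
Then add 0.01912 M of M.
Step 3:
                   D          M
  Initial      1.225    0.07384
  Change     0.04052   -0.01351
  Equil        1.265    0.06033
  solve Keq expr → x = -0.01351; check Q = 0.02978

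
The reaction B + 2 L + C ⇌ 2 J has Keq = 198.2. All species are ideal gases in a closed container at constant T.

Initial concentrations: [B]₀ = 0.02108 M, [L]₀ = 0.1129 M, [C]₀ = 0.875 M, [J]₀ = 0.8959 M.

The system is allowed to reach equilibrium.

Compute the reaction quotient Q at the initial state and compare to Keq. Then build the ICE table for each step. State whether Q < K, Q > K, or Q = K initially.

Q₀ = 3414 vs Keq = 198.2 ⇒ Q>K, reverse
Step 1:
                  B         L         C         J
  I         0.02108    0.1129     0.875    0.8959
  C         0.05181    0.1036   0.05181   -0.1036
  E         0.07289    0.2165    0.9268    0.7923
  solve Keq expr → x = -0.05181; check Q = 198.2

Q₀ = 3414; Q > K (proceeds reverse)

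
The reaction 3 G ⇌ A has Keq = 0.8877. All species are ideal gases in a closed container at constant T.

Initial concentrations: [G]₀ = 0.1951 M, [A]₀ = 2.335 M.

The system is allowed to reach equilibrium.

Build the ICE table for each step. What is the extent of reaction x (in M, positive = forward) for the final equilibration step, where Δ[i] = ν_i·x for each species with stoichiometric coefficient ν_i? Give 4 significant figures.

x = -0.3694 M

Q₀ = 314.4 vs Keq = 0.8877 ⇒ Q>K, reverse
Step 1:
                    G           A
  Initial      0.1951       2.335
  Change        1.108     -0.3694
  Equil         1.303       1.966
  solve Keq expr → x = -0.3694; check Q = 0.8877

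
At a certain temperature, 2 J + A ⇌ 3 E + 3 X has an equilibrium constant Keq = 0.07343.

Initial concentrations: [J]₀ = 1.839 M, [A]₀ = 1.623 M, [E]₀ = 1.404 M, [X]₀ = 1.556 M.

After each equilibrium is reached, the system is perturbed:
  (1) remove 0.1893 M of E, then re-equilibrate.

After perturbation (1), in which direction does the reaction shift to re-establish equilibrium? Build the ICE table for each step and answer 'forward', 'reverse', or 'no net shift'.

Q₀ = 1.9 vs Keq = 0.07343 ⇒ Q>K, reverse
Step 1:
                   J          A          E          X
  Initial      1.839      1.623      1.404      1.556
  Change      0.3651     0.1825    -0.5476    -0.5476
  Equil        2.204      1.806     0.8564      1.008
  solve Keq expr → x = -0.1825; check Q = 0.07343
Then remove 0.1893 M of E.
Step 2:
                   J          A          E          X
  Initial      2.204      1.806     0.6671      1.008
  Change    -0.06368   -0.03184    0.09552    0.09552
  Equil         2.14      1.774     0.7626      1.104
  solve Keq expr → x = 0.03184; check Q = 0.07343

Direction: forward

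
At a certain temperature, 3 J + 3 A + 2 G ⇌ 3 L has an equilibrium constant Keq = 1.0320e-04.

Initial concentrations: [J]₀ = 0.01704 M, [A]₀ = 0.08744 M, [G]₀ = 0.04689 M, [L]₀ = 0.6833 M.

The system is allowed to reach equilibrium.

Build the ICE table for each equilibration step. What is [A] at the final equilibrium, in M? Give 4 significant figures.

Q₀ = 4.3867e+10 vs Keq = 1.0320e-04 ⇒ Q>K, reverse
Step 1:
                    J           A           G           L
  I           0.01704     0.08744     0.04689      0.6833
  C            0.6682      0.6682      0.4454     -0.6682
  E            0.6852      0.7556      0.4923     0.01514
  solve Keq expr → x = -0.2227; check Q = 1.0320e-04

[A]_eq = 0.7556 M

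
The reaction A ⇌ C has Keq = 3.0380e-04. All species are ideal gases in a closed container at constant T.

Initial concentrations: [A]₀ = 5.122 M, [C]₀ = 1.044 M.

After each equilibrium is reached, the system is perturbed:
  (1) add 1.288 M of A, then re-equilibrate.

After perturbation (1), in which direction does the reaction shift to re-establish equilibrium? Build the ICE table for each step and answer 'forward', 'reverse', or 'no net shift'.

Direction: forward

Q₀ = 0.2038 vs Keq = 3.0380e-04 ⇒ Q>K, reverse
Step 1:
                    A           C
  I             5.122       1.044
  C             1.042      -1.042
  E             6.164    0.001873
  solve Keq expr → x = -1.042; check Q = 3.0380e-04
Then add 1.288 M of A.
Step 2:
                    A           C
  I             7.452    0.001873
  C       -3.9118e-04  3.9118e-04
  E             7.452    0.002264
  solve Keq expr → x = 3.9118e-04; check Q = 3.0380e-04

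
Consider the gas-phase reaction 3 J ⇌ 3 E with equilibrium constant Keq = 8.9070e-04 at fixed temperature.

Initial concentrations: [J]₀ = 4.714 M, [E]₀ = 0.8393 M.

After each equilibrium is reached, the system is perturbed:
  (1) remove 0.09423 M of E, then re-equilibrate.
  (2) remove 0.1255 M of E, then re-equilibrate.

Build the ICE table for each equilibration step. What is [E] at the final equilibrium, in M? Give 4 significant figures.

Q₀ = 0.005644 vs Keq = 8.9070e-04 ⇒ Q>K, reverse
Step 1:
                  J         E
  Initial     4.714    0.8393
  Change     0.3519   -0.3519
  Equil       5.066    0.4874
  solve Keq expr → x = -0.1173; check Q = 8.9070e-04
Then remove 0.09423 M of E.
Step 2:
                  J         E
  Initial     5.066    0.3932
  Change   -0.08596   0.08596
  Equil        4.98    0.4791
  solve Keq expr → x = 0.02865; check Q = 8.9070e-04
Then remove 0.1255 M of E.
Step 3:
                  J         E
  Initial      4.98    0.3536
  Change    -0.1145    0.1145
  Equil       4.865    0.4681
  solve Keq expr → x = 0.03816; check Q = 8.9070e-04

[E]_eq = 0.4681 M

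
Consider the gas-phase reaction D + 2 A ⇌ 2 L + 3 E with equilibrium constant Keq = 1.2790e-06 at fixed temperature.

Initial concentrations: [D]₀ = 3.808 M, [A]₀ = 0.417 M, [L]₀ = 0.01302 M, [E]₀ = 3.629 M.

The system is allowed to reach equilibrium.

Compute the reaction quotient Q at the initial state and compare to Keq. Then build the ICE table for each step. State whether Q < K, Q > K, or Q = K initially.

Q₀ = 0.01224; Q > K (proceeds reverse)

Q₀ = 0.01224 vs Keq = 1.2790e-06 ⇒ Q>K, reverse
Step 1:
                    D           A           L           E
  I             3.808       0.417     0.01302       3.629
  C          0.006441     0.01288    -0.01288    -0.01932
  E             3.814      0.4299  1.3845e-04        3.61
  solve Keq expr → x = -0.006441; check Q = 1.2790e-06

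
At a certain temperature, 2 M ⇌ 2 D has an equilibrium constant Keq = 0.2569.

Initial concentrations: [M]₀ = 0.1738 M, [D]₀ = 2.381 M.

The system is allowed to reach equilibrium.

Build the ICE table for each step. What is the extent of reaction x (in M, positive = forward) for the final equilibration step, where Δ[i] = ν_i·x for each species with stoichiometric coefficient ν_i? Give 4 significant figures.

x = -0.7608 M

Q₀ = 187.7 vs Keq = 0.2569 ⇒ Q>K, reverse
Step 1:
                  M         D
  Initial    0.1738     2.381
  Change      1.522    -1.522
  Equil       1.695    0.8593
  solve Keq expr → x = -0.7608; check Q = 0.2569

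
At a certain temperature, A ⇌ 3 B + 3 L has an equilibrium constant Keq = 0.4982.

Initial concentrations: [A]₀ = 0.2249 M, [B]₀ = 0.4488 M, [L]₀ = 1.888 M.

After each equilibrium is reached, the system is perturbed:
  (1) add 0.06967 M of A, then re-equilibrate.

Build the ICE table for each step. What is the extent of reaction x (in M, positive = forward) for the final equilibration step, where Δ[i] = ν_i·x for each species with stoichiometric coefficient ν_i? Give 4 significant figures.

Q₀ = 2.705 vs Keq = 0.4982 ⇒ Q>K, reverse
Step 1:
                   A          B          L
  Initial     0.2249     0.4488      1.888
  Change     0.05057    -0.1517    -0.1517
  Equil       0.2755     0.2971      1.736
  solve Keq expr → x = -0.05057; check Q = 0.4982
Then add 0.06967 M of A.
Step 2:
                   A          B          L
  Initial     0.3451     0.2971      1.736
  Change   -0.006014    0.01804    0.01804
  Equil       0.3391     0.3151      1.754
  solve Keq expr → x = 0.006014; check Q = 0.4982

x = 0.006014 M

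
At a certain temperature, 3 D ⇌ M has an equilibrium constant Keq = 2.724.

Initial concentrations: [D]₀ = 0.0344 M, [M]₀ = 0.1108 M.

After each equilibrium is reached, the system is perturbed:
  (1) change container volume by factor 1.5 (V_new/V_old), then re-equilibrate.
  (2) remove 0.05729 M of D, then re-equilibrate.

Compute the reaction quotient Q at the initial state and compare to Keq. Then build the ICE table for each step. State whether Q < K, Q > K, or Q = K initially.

Q₀ = 2722 vs Keq = 2.724 ⇒ Q>K, reverse
Step 1:
                   D          M
  Initial     0.0344     0.1108
  Change      0.2113   -0.07042
  Equil       0.2457    0.04038
  solve Keq expr → x = -0.07042; check Q = 2.724
Then change container volume by factor 1.5 (V_new/V_old).
Step 2:
                   D          M
  Initial     0.1638    0.02692
  Change     0.02542  -0.008474
  Equil       0.1892    0.01845
  solve Keq expr → x = -0.008474; check Q = 2.724
Then remove 0.05729 M of D.
Step 3:
                   D          M
  Initial     0.1319    0.01845
  Change     0.02423  -0.008078
  Equil       0.1561    0.01037
  solve Keq expr → x = -0.008078; check Q = 2.724

Q₀ = 2722; Q > K (proceeds reverse)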